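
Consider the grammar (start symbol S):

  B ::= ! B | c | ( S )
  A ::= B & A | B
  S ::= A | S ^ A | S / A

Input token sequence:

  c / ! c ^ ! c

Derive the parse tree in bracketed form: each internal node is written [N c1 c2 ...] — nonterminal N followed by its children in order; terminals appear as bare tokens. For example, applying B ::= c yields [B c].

S
S ^ A
S / A ^ A
A / A ^ A
B / A ^ A
c / A ^ A
c / B ^ A
c / ! B ^ A
c / ! c ^ A
c / ! c ^ B
c / ! c ^ ! B
c / ! c ^ ! c

[S [S [S [A [B c]]] / [A [B ! [B c]]]] ^ [A [B ! [B c]]]]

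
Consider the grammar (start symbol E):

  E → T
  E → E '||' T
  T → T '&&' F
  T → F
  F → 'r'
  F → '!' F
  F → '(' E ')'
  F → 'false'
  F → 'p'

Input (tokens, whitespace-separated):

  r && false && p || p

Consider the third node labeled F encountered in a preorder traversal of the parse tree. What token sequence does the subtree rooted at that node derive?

[E [E [T [T [T [F r]] && [F false]] && [F p]]] || [T [F p]]]

p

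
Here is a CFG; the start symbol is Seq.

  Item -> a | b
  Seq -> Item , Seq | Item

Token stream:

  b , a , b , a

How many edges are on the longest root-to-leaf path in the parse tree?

5

[Seq [Item b] , [Seq [Item a] , [Seq [Item b] , [Seq [Item a]]]]]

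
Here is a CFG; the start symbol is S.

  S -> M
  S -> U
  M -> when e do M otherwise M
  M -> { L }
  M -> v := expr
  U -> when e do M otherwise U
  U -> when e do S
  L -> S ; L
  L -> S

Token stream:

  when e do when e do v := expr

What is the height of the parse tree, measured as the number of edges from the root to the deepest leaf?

6

[S [U when e do [S [U when e do [S [M v := expr]]]]]]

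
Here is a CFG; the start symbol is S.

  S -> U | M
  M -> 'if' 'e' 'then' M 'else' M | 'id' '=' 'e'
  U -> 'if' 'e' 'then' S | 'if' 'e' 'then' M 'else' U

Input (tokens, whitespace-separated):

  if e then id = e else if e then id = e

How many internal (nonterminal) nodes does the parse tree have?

[S [U if e then [M id = e] else [U if e then [S [M id = e]]]]]

6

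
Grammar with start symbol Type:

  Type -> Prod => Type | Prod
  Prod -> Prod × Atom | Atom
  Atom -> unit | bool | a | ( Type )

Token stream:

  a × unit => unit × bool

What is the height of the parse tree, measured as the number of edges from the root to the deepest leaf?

[Type [Prod [Prod [Atom a]] × [Atom unit]] => [Type [Prod [Prod [Atom unit]] × [Atom bool]]]]

5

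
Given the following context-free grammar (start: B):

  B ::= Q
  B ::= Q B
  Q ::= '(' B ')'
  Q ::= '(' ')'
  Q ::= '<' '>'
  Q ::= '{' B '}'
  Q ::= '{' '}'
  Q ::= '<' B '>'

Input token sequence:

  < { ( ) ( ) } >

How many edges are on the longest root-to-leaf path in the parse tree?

[B [Q < [B [Q { [B [Q ( )] [B [Q ( )]]] }]] >]]

7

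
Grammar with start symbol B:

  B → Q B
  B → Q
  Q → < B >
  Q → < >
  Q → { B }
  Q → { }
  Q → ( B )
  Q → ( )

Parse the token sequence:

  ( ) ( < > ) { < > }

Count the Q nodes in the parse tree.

5

[B [Q ( )] [B [Q ( [B [Q < >]] )] [B [Q { [B [Q < >]] }]]]]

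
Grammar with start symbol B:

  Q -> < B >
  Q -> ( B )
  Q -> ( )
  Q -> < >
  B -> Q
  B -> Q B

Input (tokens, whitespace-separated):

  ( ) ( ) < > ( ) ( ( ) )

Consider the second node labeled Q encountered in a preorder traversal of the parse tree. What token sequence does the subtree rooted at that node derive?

[B [Q ( )] [B [Q ( )] [B [Q < >] [B [Q ( )] [B [Q ( [B [Q ( )]] )]]]]]]

( )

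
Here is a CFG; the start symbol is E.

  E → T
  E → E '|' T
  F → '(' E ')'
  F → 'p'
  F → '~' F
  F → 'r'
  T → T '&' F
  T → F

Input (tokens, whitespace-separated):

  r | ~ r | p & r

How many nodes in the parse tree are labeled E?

3

[E [E [E [T [F r]]] | [T [F ~ [F r]]]] | [T [T [F p]] & [F r]]]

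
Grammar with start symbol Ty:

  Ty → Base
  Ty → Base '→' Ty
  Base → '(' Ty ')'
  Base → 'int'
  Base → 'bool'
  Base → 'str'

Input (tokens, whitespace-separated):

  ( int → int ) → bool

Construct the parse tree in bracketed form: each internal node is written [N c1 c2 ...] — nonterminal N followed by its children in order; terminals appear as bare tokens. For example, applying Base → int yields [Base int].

Ty
Base → Ty
( Ty ) → Ty
( Base → Ty ) → Ty
( int → Ty ) → Ty
( int → Base ) → Ty
( int → int ) → Ty
( int → int ) → Base
( int → int ) → bool

[Ty [Base ( [Ty [Base int] → [Ty [Base int]]] )] → [Ty [Base bool]]]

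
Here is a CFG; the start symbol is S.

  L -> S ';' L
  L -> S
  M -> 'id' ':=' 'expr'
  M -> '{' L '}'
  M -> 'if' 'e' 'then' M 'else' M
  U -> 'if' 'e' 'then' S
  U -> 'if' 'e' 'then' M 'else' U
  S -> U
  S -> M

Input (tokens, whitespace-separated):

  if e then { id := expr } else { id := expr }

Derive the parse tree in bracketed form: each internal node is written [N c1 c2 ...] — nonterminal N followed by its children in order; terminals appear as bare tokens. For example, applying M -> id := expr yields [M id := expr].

[S [M if e then [M { [L [S [M id := expr]]] }] else [M { [L [S [M id := expr]]] }]]]

S
M
if e then M else M
if e then { L } else M
if e then { S } else M
if e then { M } else M
if e then { id := expr } else M
if e then { id := expr } else { L }
if e then { id := expr } else { S }
if e then { id := expr } else { M }
if e then { id := expr } else { id := expr }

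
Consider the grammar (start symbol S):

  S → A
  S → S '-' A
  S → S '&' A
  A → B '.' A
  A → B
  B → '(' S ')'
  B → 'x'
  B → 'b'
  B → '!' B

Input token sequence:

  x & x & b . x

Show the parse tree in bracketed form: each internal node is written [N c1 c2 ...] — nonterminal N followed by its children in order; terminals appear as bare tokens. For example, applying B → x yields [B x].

S
S & A
S & A & A
A & A & A
B & A & A
x & A & A
x & B & A
x & x & A
x & x & B . A
x & x & b . A
x & x & b . B
x & x & b . x

[S [S [S [A [B x]]] & [A [B x]]] & [A [B b] . [A [B x]]]]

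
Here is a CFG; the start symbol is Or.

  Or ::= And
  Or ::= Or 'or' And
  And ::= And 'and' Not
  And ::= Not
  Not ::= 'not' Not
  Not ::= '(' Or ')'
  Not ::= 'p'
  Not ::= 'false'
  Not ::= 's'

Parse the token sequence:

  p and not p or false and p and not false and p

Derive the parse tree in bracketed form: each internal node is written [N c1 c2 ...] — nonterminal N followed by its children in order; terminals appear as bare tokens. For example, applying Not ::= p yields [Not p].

[Or [Or [And [And [Not p]] and [Not not [Not p]]]] or [And [And [And [And [Not false]] and [Not p]] and [Not not [Not false]]] and [Not p]]]

Or
Or or And
And or And
And and Not or And
Not and Not or And
p and Not or And
p and not Not or And
p and not p or And
p and not p or And and Not
p and not p or And and Not and Not
p and not p or And and Not and Not and Not
p and not p or Not and Not and Not and Not
p and not p or false and Not and Not and Not
p and not p or false and p and Not and Not
p and not p or false and p and not Not and Not
p and not p or false and p and not false and Not
p and not p or false and p and not false and p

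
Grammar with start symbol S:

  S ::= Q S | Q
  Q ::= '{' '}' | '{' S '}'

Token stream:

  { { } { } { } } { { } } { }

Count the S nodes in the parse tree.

[S [Q { [S [Q { }] [S [Q { }] [S [Q { }]]]] }] [S [Q { [S [Q { }]] }] [S [Q { }]]]]

7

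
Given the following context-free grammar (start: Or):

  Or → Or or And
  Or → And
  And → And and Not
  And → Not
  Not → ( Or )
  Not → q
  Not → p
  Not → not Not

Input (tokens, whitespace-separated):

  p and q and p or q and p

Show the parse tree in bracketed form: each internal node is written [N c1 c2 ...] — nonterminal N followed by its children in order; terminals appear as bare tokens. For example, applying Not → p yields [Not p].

[Or [Or [And [And [And [Not p]] and [Not q]] and [Not p]]] or [And [And [Not q]] and [Not p]]]

Or
Or or And
And or And
And and Not or And
And and Not and Not or And
Not and Not and Not or And
p and Not and Not or And
p and q and Not or And
p and q and p or And
p and q and p or And and Not
p and q and p or Not and Not
p and q and p or q and Not
p and q and p or q and p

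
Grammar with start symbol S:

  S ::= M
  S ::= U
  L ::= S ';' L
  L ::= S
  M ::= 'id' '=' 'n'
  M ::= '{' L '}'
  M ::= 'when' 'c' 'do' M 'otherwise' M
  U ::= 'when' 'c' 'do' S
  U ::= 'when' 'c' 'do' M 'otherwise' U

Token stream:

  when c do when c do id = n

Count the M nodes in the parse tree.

[S [U when c do [S [U when c do [S [M id = n]]]]]]

1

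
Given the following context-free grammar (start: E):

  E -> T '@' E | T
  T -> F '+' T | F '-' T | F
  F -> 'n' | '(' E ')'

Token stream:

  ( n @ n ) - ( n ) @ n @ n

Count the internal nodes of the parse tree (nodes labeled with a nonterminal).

[E [T [F ( [E [T [F n]] @ [E [T [F n]]]] )] - [T [F ( [E [T [F n]]] )]]] @ [E [T [F n]] @ [E [T [F n]]]]]

20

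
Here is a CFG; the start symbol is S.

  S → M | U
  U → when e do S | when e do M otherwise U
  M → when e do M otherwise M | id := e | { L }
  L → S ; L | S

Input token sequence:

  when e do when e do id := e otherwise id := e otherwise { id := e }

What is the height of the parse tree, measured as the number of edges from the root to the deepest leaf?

[S [M when e do [M when e do [M id := e] otherwise [M id := e]] otherwise [M { [L [S [M id := e]]] }]]]

6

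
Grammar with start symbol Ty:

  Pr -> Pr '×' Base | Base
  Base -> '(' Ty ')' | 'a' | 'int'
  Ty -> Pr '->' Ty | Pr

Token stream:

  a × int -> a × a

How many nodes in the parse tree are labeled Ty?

2

[Ty [Pr [Pr [Base a]] × [Base int]] -> [Ty [Pr [Pr [Base a]] × [Base a]]]]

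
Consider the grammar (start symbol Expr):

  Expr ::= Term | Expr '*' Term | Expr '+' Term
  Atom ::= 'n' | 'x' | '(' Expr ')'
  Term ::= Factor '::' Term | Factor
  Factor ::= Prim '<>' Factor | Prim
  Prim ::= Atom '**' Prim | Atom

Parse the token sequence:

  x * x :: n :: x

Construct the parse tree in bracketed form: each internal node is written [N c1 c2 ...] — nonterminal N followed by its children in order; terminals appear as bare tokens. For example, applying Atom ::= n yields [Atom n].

Expr
Expr * Term
Term * Term
Factor * Term
Prim * Term
Atom * Term
x * Term
x * Factor :: Term
x * Prim :: Term
x * Atom :: Term
x * x :: Term
x * x :: Factor :: Term
x * x :: Prim :: Term
x * x :: Atom :: Term
x * x :: n :: Term
x * x :: n :: Factor
x * x :: n :: Prim
x * x :: n :: Atom
x * x :: n :: x

[Expr [Expr [Term [Factor [Prim [Atom x]]]]] * [Term [Factor [Prim [Atom x]]] :: [Term [Factor [Prim [Atom n]]] :: [Term [Factor [Prim [Atom x]]]]]]]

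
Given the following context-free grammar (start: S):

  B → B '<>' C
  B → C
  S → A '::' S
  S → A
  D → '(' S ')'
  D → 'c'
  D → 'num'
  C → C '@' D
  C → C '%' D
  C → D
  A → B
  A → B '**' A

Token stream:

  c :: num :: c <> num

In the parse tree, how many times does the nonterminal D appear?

[S [A [B [C [D c]]]] :: [S [A [B [C [D num]]]] :: [S [A [B [B [C [D c]]] <> [C [D num]]]]]]]

4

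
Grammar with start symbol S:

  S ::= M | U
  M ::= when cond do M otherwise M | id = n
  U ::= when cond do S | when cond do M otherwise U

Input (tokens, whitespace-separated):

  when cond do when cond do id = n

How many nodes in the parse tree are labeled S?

[S [U when cond do [S [U when cond do [S [M id = n]]]]]]

3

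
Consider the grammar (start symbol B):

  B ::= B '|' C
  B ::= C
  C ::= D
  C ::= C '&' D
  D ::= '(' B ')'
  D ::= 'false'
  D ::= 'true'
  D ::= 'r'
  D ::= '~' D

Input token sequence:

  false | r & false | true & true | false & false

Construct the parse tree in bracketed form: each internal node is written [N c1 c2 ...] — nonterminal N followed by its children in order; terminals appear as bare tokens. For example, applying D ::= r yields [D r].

B
B | C
B | C | C
B | C | C | C
C | C | C | C
D | C | C | C
false | C | C | C
false | C & D | C | C
false | D & D | C | C
false | r & D | C | C
false | r & false | C | C
false | r & false | C & D | C
false | r & false | D & D | C
false | r & false | true & D | C
false | r & false | true & true | C
false | r & false | true & true | C & D
false | r & false | true & true | D & D
false | r & false | true & true | false & D
false | r & false | true & true | false & false

[B [B [B [B [C [D false]]] | [C [C [D r]] & [D false]]] | [C [C [D true]] & [D true]]] | [C [C [D false]] & [D false]]]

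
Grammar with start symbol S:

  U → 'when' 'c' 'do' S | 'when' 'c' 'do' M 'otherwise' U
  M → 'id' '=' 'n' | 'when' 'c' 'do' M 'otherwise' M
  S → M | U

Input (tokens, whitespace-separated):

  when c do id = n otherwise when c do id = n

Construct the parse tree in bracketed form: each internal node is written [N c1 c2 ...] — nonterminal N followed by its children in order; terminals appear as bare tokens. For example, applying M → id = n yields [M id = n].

S
U
when c do M otherwise U
when c do id = n otherwise U
when c do id = n otherwise when c do S
when c do id = n otherwise when c do M
when c do id = n otherwise when c do id = n

[S [U when c do [M id = n] otherwise [U when c do [S [M id = n]]]]]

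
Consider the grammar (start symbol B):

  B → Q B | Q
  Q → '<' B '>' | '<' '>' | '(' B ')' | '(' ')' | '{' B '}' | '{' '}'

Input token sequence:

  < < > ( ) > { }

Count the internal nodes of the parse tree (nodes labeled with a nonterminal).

8

[B [Q < [B [Q < >] [B [Q ( )]]] >] [B [Q { }]]]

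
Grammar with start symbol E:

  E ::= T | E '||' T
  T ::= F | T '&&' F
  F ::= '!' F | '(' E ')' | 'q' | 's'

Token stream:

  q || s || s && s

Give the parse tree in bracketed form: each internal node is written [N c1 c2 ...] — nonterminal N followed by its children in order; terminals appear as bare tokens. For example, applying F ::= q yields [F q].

[E [E [E [T [F q]]] || [T [F s]]] || [T [T [F s]] && [F s]]]

E
E || T
E || T || T
T || T || T
F || T || T
q || T || T
q || F || T
q || s || T
q || s || T && F
q || s || F && F
q || s || s && F
q || s || s && s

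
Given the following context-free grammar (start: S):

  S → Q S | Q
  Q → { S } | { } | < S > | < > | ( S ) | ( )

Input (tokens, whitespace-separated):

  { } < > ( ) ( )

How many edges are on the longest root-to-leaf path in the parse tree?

5

[S [Q { }] [S [Q < >] [S [Q ( )] [S [Q ( )]]]]]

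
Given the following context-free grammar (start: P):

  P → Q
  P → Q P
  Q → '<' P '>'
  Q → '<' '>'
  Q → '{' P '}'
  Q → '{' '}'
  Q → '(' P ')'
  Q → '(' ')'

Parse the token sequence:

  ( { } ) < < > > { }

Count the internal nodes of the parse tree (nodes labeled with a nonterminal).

10

[P [Q ( [P [Q { }]] )] [P [Q < [P [Q < >]] >] [P [Q { }]]]]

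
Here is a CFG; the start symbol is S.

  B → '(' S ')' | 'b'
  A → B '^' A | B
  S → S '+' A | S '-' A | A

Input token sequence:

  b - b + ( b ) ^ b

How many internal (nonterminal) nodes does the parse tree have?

14

[S [S [S [A [B b]]] - [A [B b]]] + [A [B ( [S [A [B b]]] )] ^ [A [B b]]]]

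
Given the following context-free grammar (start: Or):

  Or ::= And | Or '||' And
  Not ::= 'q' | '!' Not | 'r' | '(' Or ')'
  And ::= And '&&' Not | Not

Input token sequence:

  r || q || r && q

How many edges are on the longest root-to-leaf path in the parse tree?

[Or [Or [Or [And [Not r]]] || [And [Not q]]] || [And [And [Not r]] && [Not q]]]

5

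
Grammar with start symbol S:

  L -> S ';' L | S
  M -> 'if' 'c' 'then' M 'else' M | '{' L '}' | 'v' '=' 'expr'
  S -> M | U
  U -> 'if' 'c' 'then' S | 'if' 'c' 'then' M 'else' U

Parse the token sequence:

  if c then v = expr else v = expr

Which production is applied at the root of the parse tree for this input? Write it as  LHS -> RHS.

[S [M if c then [M v = expr] else [M v = expr]]]

S -> M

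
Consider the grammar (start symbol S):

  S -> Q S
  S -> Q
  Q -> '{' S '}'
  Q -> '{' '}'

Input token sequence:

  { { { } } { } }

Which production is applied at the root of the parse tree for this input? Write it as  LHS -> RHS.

S -> Q

[S [Q { [S [Q { [S [Q { }]] }] [S [Q { }]]] }]]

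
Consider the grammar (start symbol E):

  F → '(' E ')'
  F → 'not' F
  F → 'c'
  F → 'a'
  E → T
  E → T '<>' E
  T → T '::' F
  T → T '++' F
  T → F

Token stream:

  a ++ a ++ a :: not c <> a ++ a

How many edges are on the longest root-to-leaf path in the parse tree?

6

[E [T [T [T [T [F a]] ++ [F a]] ++ [F a]] :: [F not [F c]]] <> [E [T [T [F a]] ++ [F a]]]]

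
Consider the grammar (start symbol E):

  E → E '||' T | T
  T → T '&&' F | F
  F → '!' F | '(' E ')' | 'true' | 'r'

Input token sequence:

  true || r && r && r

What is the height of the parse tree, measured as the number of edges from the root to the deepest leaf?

[E [E [T [F true]]] || [T [T [T [F r]] && [F r]] && [F r]]]

5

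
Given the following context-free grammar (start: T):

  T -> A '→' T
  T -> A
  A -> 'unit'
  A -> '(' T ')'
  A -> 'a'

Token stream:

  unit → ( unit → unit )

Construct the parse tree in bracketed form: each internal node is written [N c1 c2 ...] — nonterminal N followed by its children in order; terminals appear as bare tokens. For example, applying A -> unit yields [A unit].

[T [A unit] → [T [A ( [T [A unit] → [T [A unit]]] )]]]

T
A → T
unit → T
unit → A
unit → ( T )
unit → ( A → T )
unit → ( unit → T )
unit → ( unit → A )
unit → ( unit → unit )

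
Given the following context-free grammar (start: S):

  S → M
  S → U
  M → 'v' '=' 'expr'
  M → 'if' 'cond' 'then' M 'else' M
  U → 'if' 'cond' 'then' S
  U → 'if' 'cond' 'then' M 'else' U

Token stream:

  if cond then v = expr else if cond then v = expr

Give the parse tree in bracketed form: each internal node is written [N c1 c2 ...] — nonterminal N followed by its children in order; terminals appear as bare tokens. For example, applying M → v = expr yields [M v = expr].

[S [U if cond then [M v = expr] else [U if cond then [S [M v = expr]]]]]

S
U
if cond then M else U
if cond then v = expr else U
if cond then v = expr else if cond then S
if cond then v = expr else if cond then M
if cond then v = expr else if cond then v = expr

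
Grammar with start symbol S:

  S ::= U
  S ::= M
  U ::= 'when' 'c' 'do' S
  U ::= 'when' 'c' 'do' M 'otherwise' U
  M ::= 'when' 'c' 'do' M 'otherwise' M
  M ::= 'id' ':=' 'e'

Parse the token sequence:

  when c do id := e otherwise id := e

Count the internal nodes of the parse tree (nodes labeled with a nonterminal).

4

[S [M when c do [M id := e] otherwise [M id := e]]]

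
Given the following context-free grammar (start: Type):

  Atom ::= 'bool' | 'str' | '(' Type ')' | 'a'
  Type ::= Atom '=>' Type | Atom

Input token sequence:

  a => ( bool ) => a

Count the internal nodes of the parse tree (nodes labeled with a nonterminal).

[Type [Atom a] => [Type [Atom ( [Type [Atom bool]] )] => [Type [Atom a]]]]

8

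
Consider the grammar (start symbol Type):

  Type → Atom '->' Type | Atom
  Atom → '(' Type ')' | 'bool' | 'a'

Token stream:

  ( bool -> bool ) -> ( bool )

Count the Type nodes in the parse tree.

5

[Type [Atom ( [Type [Atom bool] -> [Type [Atom bool]]] )] -> [Type [Atom ( [Type [Atom bool]] )]]]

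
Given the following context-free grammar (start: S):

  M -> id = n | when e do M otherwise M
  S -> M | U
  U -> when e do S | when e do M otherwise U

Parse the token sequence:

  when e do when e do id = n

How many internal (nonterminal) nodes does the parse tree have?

[S [U when e do [S [U when e do [S [M id = n]]]]]]

6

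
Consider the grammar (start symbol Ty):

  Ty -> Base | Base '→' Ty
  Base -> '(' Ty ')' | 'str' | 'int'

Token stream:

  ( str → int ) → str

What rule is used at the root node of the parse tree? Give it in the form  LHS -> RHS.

[Ty [Base ( [Ty [Base str] → [Ty [Base int]]] )] → [Ty [Base str]]]

Ty -> Base '→' Ty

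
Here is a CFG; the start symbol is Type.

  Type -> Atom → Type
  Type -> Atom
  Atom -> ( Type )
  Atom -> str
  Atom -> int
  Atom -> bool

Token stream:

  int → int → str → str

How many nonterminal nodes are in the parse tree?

[Type [Atom int] → [Type [Atom int] → [Type [Atom str] → [Type [Atom str]]]]]

8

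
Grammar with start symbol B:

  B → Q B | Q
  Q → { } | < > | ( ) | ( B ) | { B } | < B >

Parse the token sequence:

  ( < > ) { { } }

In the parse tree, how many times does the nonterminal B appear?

4

[B [Q ( [B [Q < >]] )] [B [Q { [B [Q { }]] }]]]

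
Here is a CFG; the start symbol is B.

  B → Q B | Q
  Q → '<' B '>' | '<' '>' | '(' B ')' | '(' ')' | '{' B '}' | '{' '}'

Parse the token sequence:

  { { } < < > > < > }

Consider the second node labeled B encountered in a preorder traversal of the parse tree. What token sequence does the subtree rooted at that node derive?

{ } < < > > < >

[B [Q { [B [Q { }] [B [Q < [B [Q < >]] >] [B [Q < >]]]] }]]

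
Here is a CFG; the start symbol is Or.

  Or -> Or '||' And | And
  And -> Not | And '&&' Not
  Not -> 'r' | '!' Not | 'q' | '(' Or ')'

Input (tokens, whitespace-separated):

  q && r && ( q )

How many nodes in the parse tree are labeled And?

[Or [And [And [And [Not q]] && [Not r]] && [Not ( [Or [And [Not q]]] )]]]

4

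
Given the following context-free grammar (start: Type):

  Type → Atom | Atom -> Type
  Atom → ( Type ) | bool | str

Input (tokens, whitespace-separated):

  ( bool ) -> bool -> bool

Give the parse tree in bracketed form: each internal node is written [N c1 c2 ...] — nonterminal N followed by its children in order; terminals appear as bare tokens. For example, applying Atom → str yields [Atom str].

Type
Atom -> Type
( Type ) -> Type
( Atom ) -> Type
( bool ) -> Type
( bool ) -> Atom -> Type
( bool ) -> bool -> Type
( bool ) -> bool -> Atom
( bool ) -> bool -> bool

[Type [Atom ( [Type [Atom bool]] )] -> [Type [Atom bool] -> [Type [Atom bool]]]]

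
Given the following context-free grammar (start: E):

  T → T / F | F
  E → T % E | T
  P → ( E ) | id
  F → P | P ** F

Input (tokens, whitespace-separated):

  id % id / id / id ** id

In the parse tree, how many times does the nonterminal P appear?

[E [T [F [P id]]] % [E [T [T [T [F [P id]]] / [F [P id]]] / [F [P id] ** [F [P id]]]]]]

5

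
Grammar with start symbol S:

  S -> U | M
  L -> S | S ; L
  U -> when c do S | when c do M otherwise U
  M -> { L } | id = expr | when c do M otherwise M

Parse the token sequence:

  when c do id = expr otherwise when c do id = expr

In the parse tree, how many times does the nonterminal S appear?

2

[S [U when c do [M id = expr] otherwise [U when c do [S [M id = expr]]]]]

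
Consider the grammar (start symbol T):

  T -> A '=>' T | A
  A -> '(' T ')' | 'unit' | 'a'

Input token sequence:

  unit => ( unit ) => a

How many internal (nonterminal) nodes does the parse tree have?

8

[T [A unit] => [T [A ( [T [A unit]] )] => [T [A a]]]]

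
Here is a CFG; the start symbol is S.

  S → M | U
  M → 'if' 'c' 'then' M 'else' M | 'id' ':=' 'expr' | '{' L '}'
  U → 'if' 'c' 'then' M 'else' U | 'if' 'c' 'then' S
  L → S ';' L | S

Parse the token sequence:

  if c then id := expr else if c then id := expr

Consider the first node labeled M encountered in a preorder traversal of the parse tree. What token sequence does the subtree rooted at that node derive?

[S [U if c then [M id := expr] else [U if c then [S [M id := expr]]]]]

id := expr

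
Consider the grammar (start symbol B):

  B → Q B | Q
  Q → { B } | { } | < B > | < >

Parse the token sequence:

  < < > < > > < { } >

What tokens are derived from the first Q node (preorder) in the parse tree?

< < > < > >

[B [Q < [B [Q < >] [B [Q < >]]] >] [B [Q < [B [Q { }]] >]]]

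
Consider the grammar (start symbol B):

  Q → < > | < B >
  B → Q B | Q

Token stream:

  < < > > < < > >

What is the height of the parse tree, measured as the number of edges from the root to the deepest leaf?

5

[B [Q < [B [Q < >]] >] [B [Q < [B [Q < >]] >]]]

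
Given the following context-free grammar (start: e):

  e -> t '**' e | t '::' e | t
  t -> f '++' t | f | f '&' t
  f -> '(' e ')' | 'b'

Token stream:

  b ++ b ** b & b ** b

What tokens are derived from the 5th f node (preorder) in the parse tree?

b

[e [t [f b] ++ [t [f b]]] ** [e [t [f b] & [t [f b]]] ** [e [t [f b]]]]]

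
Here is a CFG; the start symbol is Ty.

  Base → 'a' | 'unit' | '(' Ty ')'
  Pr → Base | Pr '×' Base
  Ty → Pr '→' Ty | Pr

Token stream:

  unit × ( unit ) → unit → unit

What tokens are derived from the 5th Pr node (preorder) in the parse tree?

[Ty [Pr [Pr [Base unit]] × [Base ( [Ty [Pr [Base unit]]] )]] → [Ty [Pr [Base unit]] → [Ty [Pr [Base unit]]]]]

unit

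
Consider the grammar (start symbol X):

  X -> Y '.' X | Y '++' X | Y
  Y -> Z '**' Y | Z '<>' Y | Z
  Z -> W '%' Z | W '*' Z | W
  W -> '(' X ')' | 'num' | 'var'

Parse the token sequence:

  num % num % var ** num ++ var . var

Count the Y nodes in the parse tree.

[X [Y [Z [W num] % [Z [W num] % [Z [W var]]]] ** [Y [Z [W num]]]] ++ [X [Y [Z [W var]]] . [X [Y [Z [W var]]]]]]

4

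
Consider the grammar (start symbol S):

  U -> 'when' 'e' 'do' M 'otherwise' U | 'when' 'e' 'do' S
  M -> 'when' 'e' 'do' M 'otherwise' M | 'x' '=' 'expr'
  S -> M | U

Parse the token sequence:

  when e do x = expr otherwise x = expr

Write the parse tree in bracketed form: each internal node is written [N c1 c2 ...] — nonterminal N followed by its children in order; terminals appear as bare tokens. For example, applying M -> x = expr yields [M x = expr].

[S [M when e do [M x = expr] otherwise [M x = expr]]]

S
M
when e do M otherwise M
when e do x = expr otherwise M
when e do x = expr otherwise x = expr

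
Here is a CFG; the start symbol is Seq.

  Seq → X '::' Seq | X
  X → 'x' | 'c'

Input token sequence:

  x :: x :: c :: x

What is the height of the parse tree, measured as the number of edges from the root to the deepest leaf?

[Seq [X x] :: [Seq [X x] :: [Seq [X c] :: [Seq [X x]]]]]

5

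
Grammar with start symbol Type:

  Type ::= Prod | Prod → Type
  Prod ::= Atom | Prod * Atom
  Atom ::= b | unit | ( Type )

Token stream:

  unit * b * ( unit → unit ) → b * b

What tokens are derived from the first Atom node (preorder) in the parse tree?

[Type [Prod [Prod [Prod [Atom unit]] * [Atom b]] * [Atom ( [Type [Prod [Atom unit]] → [Type [Prod [Atom unit]]]] )]] → [Type [Prod [Prod [Atom b]] * [Atom b]]]]

unit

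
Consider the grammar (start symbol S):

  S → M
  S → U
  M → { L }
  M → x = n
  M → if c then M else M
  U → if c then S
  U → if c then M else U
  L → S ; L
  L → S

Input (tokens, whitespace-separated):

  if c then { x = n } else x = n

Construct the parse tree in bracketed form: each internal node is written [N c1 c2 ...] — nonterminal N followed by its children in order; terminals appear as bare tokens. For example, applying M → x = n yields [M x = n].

[S [M if c then [M { [L [S [M x = n]]] }] else [M x = n]]]

S
M
if c then M else M
if c then { L } else M
if c then { S } else M
if c then { M } else M
if c then { x = n } else M
if c then { x = n } else x = n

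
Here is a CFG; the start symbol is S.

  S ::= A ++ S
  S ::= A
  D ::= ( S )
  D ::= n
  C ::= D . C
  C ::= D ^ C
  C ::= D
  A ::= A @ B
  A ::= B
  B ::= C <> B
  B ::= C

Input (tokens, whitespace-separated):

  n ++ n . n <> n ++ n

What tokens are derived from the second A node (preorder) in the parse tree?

n . n <> n

[S [A [B [C [D n]]]] ++ [S [A [B [C [D n] . [C [D n]]] <> [B [C [D n]]]]] ++ [S [A [B [C [D n]]]]]]]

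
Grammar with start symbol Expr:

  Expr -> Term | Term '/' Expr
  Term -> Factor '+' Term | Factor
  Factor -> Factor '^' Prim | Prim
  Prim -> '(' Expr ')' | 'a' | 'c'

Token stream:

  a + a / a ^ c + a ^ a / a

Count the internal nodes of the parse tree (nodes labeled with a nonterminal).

[Expr [Term [Factor [Prim a]] + [Term [Factor [Prim a]]]] / [Expr [Term [Factor [Factor [Prim a]] ^ [Prim c]] + [Term [Factor [Factor [Prim a]] ^ [Prim a]]]] / [Expr [Term [Factor [Prim a]]]]]]

22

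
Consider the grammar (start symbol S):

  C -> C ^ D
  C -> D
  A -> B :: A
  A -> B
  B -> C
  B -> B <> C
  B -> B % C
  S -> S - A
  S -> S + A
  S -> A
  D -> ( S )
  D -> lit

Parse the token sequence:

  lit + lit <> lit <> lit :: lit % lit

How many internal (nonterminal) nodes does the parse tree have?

23

[S [S [A [B [C [D lit]]]]] + [A [B [B [B [C [D lit]]] <> [C [D lit]]] <> [C [D lit]]] :: [A [B [B [C [D lit]]] % [C [D lit]]]]]]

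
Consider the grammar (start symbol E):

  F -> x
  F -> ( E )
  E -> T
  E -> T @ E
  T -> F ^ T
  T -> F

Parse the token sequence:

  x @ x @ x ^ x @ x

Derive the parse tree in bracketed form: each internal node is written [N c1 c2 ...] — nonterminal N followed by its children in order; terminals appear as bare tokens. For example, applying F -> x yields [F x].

E
T @ E
F @ E
x @ E
x @ T @ E
x @ F @ E
x @ x @ E
x @ x @ T @ E
x @ x @ F ^ T @ E
x @ x @ x ^ T @ E
x @ x @ x ^ F @ E
x @ x @ x ^ x @ E
x @ x @ x ^ x @ T
x @ x @ x ^ x @ F
x @ x @ x ^ x @ x

[E [T [F x]] @ [E [T [F x]] @ [E [T [F x] ^ [T [F x]]] @ [E [T [F x]]]]]]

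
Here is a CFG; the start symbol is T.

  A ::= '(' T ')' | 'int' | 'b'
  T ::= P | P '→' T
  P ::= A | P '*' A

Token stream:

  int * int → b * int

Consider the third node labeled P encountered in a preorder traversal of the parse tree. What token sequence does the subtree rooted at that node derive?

b * int

[T [P [P [A int]] * [A int]] → [T [P [P [A b]] * [A int]]]]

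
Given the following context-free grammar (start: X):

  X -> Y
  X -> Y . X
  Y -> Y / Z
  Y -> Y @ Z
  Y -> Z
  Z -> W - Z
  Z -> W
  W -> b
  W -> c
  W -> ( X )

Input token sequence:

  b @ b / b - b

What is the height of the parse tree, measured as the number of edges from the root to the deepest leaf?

6

[X [Y [Y [Y [Z [W b]]] @ [Z [W b]]] / [Z [W b] - [Z [W b]]]]]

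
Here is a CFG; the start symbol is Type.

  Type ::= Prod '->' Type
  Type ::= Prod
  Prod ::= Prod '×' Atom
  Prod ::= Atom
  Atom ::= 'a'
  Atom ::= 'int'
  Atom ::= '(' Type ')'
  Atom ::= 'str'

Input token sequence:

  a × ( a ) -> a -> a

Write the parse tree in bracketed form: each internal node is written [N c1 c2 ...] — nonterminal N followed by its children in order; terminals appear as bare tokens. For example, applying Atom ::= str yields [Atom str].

Type
Prod -> Type
Prod × Atom -> Type
Atom × Atom -> Type
a × Atom -> Type
a × ( Type ) -> Type
a × ( Prod ) -> Type
a × ( Atom ) -> Type
a × ( a ) -> Type
a × ( a ) -> Prod -> Type
a × ( a ) -> Atom -> Type
a × ( a ) -> a -> Type
a × ( a ) -> a -> Prod
a × ( a ) -> a -> Atom
a × ( a ) -> a -> a

[Type [Prod [Prod [Atom a]] × [Atom ( [Type [Prod [Atom a]]] )]] -> [Type [Prod [Atom a]] -> [Type [Prod [Atom a]]]]]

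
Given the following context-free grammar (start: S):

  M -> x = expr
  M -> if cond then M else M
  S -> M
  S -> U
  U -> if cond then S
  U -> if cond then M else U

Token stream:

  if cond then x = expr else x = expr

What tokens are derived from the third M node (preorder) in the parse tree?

[S [M if cond then [M x = expr] else [M x = expr]]]

x = expr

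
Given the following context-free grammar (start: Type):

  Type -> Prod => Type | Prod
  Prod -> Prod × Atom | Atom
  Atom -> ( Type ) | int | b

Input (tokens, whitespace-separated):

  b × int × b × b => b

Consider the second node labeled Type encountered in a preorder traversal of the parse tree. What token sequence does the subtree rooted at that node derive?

b

[Type [Prod [Prod [Prod [Prod [Atom b]] × [Atom int]] × [Atom b]] × [Atom b]] => [Type [Prod [Atom b]]]]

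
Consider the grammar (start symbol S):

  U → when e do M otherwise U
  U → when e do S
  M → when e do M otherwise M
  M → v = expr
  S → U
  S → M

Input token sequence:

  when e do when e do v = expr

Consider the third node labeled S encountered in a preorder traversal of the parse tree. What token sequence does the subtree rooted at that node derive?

v = expr

[S [U when e do [S [U when e do [S [M v = expr]]]]]]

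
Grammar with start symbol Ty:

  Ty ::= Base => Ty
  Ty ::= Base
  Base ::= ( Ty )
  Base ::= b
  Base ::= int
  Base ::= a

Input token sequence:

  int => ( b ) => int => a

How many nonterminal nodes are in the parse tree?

[Ty [Base int] => [Ty [Base ( [Ty [Base b]] )] => [Ty [Base int] => [Ty [Base a]]]]]

10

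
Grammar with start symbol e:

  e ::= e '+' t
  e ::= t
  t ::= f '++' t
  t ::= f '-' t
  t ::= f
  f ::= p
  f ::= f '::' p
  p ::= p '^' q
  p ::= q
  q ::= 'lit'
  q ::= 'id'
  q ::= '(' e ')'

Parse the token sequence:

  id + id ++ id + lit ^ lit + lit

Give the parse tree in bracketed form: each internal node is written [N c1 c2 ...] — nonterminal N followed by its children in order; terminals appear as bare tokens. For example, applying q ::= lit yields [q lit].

[e [e [e [e [t [f [p [q id]]]]] + [t [f [p [q id]]] ++ [t [f [p [q id]]]]]] + [t [f [p [p [q lit]] ^ [q lit]]]]] + [t [f [p [q lit]]]]]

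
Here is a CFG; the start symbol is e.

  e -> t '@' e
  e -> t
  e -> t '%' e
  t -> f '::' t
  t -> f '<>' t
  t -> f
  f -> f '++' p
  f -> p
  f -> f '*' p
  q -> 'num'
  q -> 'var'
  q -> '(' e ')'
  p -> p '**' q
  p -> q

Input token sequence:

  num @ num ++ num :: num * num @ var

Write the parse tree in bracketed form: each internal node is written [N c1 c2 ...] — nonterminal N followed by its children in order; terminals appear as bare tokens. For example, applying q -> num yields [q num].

[e [t [f [p [q num]]]] @ [e [t [f [f [p [q num]]] ++ [p [q num]]] :: [t [f [f [p [q num]]] * [p [q num]]]]] @ [e [t [f [p [q var]]]]]]]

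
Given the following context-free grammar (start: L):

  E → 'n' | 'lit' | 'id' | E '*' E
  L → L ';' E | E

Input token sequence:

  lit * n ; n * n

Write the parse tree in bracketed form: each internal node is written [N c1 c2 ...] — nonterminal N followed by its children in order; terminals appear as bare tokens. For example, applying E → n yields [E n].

L
L ; E
E ; E
E * E ; E
lit * E ; E
lit * n ; E
lit * n ; E * E
lit * n ; n * E
lit * n ; n * n

[L [L [E [E lit] * [E n]]] ; [E [E n] * [E n]]]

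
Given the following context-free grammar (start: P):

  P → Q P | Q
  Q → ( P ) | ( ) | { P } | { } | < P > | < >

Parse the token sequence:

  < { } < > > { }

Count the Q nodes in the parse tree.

4

[P [Q < [P [Q { }] [P [Q < >]]] >] [P [Q { }]]]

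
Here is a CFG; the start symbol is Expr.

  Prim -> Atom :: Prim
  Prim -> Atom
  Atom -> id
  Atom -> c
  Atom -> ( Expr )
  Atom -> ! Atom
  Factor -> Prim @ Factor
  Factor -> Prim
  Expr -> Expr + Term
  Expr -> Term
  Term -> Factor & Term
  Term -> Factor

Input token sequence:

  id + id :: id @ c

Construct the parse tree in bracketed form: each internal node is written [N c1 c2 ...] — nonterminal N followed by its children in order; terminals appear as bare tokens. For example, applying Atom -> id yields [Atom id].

Expr
Expr + Term
Term + Term
Factor + Term
Prim + Term
Atom + Term
id + Term
id + Factor
id + Prim @ Factor
id + Atom :: Prim @ Factor
id + id :: Prim @ Factor
id + id :: Atom @ Factor
id + id :: id @ Factor
id + id :: id @ Prim
id + id :: id @ Atom
id + id :: id @ c

[Expr [Expr [Term [Factor [Prim [Atom id]]]]] + [Term [Factor [Prim [Atom id] :: [Prim [Atom id]]] @ [Factor [Prim [Atom c]]]]]]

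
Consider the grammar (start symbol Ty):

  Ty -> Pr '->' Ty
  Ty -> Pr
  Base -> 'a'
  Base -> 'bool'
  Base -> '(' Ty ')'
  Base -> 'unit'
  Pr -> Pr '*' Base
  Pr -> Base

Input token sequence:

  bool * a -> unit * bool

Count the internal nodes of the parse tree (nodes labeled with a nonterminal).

[Ty [Pr [Pr [Base bool]] * [Base a]] -> [Ty [Pr [Pr [Base unit]] * [Base bool]]]]

10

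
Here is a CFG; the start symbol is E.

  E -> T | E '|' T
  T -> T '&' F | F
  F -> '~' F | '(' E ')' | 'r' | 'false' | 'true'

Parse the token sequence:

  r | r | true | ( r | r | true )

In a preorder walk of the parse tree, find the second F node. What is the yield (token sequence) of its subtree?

[E [E [E [E [T [F r]]] | [T [F r]]] | [T [F true]]] | [T [F ( [E [E [E [T [F r]]] | [T [F r]]] | [T [F true]]] )]]]

r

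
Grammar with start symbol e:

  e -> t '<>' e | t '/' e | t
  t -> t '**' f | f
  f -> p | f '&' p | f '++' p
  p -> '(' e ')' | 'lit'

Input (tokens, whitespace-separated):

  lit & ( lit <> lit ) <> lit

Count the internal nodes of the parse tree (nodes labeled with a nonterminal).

[e [t [f [f [p lit]] & [p ( [e [t [f [p lit]]] <> [e [t [f [p lit]]]]] )]]] <> [e [t [f [p lit]]]]]

18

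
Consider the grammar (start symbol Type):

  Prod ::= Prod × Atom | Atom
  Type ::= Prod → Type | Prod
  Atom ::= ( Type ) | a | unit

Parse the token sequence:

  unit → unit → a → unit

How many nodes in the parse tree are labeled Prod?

4

[Type [Prod [Atom unit]] → [Type [Prod [Atom unit]] → [Type [Prod [Atom a]] → [Type [Prod [Atom unit]]]]]]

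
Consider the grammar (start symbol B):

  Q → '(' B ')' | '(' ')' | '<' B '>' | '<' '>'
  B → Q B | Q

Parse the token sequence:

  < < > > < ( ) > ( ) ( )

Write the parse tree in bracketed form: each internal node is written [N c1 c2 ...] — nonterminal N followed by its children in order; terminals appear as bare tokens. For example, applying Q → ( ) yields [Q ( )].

[B [Q < [B [Q < >]] >] [B [Q < [B [Q ( )]] >] [B [Q ( )] [B [Q ( )]]]]]

B
Q B
< B > B
< Q > B
< < > > B
< < > > Q B
< < > > < B > B
< < > > < Q > B
< < > > < ( ) > B
< < > > < ( ) > Q B
< < > > < ( ) > ( ) B
< < > > < ( ) > ( ) Q
< < > > < ( ) > ( ) ( )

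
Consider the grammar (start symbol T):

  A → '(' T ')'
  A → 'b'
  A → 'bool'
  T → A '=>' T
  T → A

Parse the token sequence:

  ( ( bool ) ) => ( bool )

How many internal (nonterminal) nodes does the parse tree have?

10

[T [A ( [T [A ( [T [A bool]] )]] )] => [T [A ( [T [A bool]] )]]]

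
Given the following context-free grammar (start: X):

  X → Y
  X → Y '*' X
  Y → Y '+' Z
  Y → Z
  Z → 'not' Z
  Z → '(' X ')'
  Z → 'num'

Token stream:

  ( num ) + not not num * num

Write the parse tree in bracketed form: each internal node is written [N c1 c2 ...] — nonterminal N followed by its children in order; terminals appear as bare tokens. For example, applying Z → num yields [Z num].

X
Y * X
Y + Z * X
Z + Z * X
( X ) + Z * X
( Y ) + Z * X
( Z ) + Z * X
( num ) + Z * X
( num ) + not Z * X
( num ) + not not Z * X
( num ) + not not num * X
( num ) + not not num * Y
( num ) + not not num * Z
( num ) + not not num * num

[X [Y [Y [Z ( [X [Y [Z num]]] )]] + [Z not [Z not [Z num]]]] * [X [Y [Z num]]]]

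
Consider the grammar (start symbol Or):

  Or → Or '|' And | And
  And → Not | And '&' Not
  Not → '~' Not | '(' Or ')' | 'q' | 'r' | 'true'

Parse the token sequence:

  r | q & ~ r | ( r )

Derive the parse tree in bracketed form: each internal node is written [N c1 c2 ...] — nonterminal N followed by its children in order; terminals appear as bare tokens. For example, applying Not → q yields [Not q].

Or
Or | And
Or | And | And
And | And | And
Not | And | And
r | And | And
r | And & Not | And
r | Not & Not | And
r | q & Not | And
r | q & ~ Not | And
r | q & ~ r | And
r | q & ~ r | Not
r | q & ~ r | ( Or )
r | q & ~ r | ( And )
r | q & ~ r | ( Not )
r | q & ~ r | ( r )

[Or [Or [Or [And [Not r]]] | [And [And [Not q]] & [Not ~ [Not r]]]] | [And [Not ( [Or [And [Not r]]] )]]]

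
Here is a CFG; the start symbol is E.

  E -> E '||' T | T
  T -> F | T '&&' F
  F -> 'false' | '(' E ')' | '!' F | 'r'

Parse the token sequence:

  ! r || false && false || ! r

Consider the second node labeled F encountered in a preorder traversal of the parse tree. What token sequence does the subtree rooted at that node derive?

[E [E [E [T [F ! [F r]]]] || [T [T [F false]] && [F false]]] || [T [F ! [F r]]]]

r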